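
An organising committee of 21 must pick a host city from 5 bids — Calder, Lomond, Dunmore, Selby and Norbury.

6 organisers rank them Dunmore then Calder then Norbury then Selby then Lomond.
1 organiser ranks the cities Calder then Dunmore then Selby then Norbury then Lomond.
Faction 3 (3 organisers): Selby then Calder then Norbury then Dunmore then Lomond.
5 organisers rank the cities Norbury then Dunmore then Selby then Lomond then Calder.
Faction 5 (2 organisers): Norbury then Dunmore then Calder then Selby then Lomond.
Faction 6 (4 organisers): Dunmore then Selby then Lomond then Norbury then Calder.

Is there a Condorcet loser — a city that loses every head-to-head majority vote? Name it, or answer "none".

Head-to-head results (21 organisers):
Calder vs Lomond: Calder, 12–9.
Calder vs Dunmore: Dunmore wins 17–4.
Calder vs Selby: Selby wins 12–9.
Calder vs Norbury: Calder preferred on 6+1+3 = 10 ballots; Norbury wins 11–10.
Lomond vs Dunmore: 0 for Lomond, 21 for Dunmore — Dunmore by 21–0.
Lomond vs Selby: Selby wins 21–0.
Lomond vs Norbury: Lomond preferred on 4 ballots; Norbury wins 17–4.
Dunmore–Selby: Dunmore 18–3.
Dunmore vs Norbury: Dunmore preferred on 6+1+4 = 11 ballots; Dunmore wins 11–10.
Selby vs Norbury: Norbury, 13–8.
Lomond loses to every other city — it is the Condorcet loser.

Lomond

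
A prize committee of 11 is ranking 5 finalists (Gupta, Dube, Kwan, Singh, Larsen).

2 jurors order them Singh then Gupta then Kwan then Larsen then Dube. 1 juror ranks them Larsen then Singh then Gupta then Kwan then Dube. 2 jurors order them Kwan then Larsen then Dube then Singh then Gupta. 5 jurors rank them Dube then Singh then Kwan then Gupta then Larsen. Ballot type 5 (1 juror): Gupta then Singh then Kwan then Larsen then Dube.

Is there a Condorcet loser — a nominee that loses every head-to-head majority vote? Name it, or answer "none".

Head-to-head results (11 jurors):
Gupta vs Dube: Dube, 7–4.
Gupta vs Kwan: 4 to 7, Kwan.
Gupta–Singh: Singh 10–1.
Gupta vs Larsen: Gupta wins 8–3.
Dube–Kwan: Kwan 6–5.
Dube vs Singh: Dube preferred on 2+5 = 7 ballots; Dube wins 7–4.
Dube vs Larsen: Dube preferred on 5 ballots; Larsen wins 6–5.
Kwan vs Singh: Kwan is ranked higher on 2 ballots, Singh on 9. Singh wins 9–2.
Kwan vs Larsen: Kwan is ranked higher on 2+2+5+1 = 10 ballots, Larsen on 1. Kwan wins 10–1.
Singh–Larsen: Singh 8–3.
No nominee is winless: Gupta beats Larsen; Dube beats Gupta; Kwan beats Gupta; Singh beats Gupta; Larsen beats Dube. There is no Condorcet loser.

none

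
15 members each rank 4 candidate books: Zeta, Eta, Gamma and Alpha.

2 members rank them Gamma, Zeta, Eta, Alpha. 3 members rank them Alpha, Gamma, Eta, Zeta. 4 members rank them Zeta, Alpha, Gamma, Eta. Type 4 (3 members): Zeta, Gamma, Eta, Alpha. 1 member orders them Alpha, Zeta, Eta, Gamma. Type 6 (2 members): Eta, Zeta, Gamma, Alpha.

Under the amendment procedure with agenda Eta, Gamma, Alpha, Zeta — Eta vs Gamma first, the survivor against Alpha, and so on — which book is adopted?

Round 1: Eta vs Gamma — 3–12, Gamma advances.
Round 2: Gamma vs Alpha — 7–8, Alpha advances.
Round 3: Alpha vs Zeta — 4–11, Zeta advances.
The agenda winner is Zeta.

Zeta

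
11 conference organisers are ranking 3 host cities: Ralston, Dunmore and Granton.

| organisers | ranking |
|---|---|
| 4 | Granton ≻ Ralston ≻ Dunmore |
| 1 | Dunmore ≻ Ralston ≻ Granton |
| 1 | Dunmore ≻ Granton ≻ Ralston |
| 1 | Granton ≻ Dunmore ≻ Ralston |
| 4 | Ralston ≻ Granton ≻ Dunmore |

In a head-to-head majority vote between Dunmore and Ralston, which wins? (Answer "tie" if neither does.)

Ralston

Ballots ranking Dunmore above Ralston: 1 + 1 + 1 = 3.
Ballots ranking Ralston above Dunmore: 11 − 3 = 8.
Ralston wins the head-to-head 8–3.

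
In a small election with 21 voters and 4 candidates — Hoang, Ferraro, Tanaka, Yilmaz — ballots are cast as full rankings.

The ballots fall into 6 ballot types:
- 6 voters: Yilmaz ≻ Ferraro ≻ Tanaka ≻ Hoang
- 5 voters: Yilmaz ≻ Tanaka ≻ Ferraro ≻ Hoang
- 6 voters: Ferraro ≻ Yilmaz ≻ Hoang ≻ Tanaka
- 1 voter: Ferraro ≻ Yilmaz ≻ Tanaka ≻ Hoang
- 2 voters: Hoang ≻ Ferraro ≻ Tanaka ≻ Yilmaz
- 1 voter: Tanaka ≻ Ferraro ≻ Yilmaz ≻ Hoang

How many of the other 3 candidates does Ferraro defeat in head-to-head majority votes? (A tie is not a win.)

2

Ferraro against each rival (21 voters):
Ferraro–Hoang: Ferraro 19–2.
Ferraro vs Tanaka: Ferraro wins 15–6.
Ferraro vs Yilmaz: Ferraro preferred on 6+1+2+1 = 10 ballots; Yilmaz wins 11–10.
Ferraro beats Hoang, Tanaka; loses to Yilmaz — 2 pairwise wins.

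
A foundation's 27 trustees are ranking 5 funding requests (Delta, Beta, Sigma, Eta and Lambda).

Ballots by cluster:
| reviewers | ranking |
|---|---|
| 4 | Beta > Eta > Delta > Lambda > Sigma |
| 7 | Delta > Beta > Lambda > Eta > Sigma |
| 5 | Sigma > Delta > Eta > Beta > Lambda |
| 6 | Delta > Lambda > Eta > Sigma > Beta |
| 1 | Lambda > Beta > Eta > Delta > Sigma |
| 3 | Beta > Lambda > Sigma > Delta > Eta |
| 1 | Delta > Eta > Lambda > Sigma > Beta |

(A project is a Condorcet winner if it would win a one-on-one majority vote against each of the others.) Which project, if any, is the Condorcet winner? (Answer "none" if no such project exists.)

Delta

Head-to-head results (27 reviewers):
Delta vs Beta: 7+5+6+1 = 19 for Delta, 8 for Beta — Delta by 19–8.
Delta vs Sigma: 19 to 8, Delta.
Delta vs Eta: Delta preferred on 7+5+6+3+1 = 22 ballots; Delta wins 22–5.
Delta vs Lambda: 4+7+5+6+1 = 23 for Delta, 4 for Lambda — Delta by 23–4.
Beta vs Sigma: Beta is ranked higher on 4+7+1+3 = 15 ballots, Sigma on 12. Beta wins 15–12.
Beta vs Eta: Beta preferred on 4+7+1+3 = 15 ballots; Beta wins 15–12.
Beta vs Lambda: 19 to 8, Beta.
Sigma vs Eta: Sigma preferred on 5+3 = 8 ballots; Eta wins 19–8.
Sigma vs Lambda: Sigma is ranked higher on 5 ballots, Lambda on 22. Lambda wins 22–5.
Eta vs Lambda: 10 to 17, Lambda.
Only Delta has no losses; Delta is the Condorcet winner.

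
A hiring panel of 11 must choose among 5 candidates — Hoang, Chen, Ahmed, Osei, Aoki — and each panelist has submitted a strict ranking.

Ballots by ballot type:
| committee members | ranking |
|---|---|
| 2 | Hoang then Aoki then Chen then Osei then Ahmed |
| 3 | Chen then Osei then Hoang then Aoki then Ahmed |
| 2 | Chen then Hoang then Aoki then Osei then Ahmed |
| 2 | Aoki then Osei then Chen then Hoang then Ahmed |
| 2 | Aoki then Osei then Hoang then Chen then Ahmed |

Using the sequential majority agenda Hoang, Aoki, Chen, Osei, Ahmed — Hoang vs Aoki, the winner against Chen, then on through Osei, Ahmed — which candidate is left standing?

Chen

Round 1: Hoang vs Aoki — 7–4, Hoang advances.
Round 2: Hoang vs Chen — 4–7, Chen advances.
Round 3: Chen vs Osei — 7–4, Chen advances.
Round 4: Chen vs Ahmed — 11–0, Chen advances.
Chen survives the agenda.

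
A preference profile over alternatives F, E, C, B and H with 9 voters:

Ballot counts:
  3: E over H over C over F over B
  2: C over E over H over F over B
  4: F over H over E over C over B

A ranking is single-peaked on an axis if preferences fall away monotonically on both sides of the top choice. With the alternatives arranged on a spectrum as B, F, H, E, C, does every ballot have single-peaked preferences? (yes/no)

yes

Axis positions: B=1, F=2, H=3, E=4, C=5.
Group 1 (peak E at position 4): ranking walks positions 4-3-5-2-1, expanding outward from the peak — single-peaked.
Group 2 (peak C at position 5): ranking walks positions 5-4-3-2-1, expanding outward from the peak — single-peaked.
Group 3 (peak F at position 2): ranking walks positions 2-3-4-5-1, expanding outward from the peak — single-peaked.
Every ranking is single-peaked on this axis.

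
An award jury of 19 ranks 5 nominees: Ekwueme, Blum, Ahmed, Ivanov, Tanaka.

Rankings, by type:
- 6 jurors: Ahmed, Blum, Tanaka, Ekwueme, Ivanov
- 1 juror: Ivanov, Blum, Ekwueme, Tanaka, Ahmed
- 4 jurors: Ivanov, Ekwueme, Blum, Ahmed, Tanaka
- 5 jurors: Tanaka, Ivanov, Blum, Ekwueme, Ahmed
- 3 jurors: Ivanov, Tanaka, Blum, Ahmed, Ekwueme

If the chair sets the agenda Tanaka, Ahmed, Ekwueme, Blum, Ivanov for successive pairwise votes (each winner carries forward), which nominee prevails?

Round 1: Tanaka vs Ahmed — 9–10, Ahmed advances.
Round 2: Ahmed vs Ekwueme — 9–10, Ekwueme advances.
Round 3: Ekwueme vs Blum — 4–15, Blum advances.
Round 4: Blum vs Ivanov — 6–13, Ivanov advances.
The agenda winner is Ivanov.

Ivanov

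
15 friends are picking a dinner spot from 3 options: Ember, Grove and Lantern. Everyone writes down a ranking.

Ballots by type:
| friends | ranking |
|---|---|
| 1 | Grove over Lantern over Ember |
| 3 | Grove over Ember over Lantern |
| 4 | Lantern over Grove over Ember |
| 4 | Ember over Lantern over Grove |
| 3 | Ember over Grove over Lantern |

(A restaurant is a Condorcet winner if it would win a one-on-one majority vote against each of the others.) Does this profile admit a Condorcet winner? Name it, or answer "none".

Head-to-head results (15 friends):
Ember–Grove: Grove 8–7.
Ember–Lantern: Ember 10–5.
Grove–Lantern: Lantern 8–7.
Every restaurant loses at least once (Ember loses to Grove; Grove loses to Lantern; Lantern loses to Ember). The majority relation contains the cycle Ember → Lantern → Grove → Ember, so there is no Condorcet winner.

none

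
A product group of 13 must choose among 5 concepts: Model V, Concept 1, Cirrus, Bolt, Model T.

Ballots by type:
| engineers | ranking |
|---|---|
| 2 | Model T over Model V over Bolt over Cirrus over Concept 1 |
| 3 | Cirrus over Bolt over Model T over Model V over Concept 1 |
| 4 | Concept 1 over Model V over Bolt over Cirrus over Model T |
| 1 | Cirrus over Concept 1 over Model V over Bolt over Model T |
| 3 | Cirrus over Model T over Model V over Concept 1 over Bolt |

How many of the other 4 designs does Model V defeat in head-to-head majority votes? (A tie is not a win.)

2

Model V against each rival (13 engineers):
Model V vs Concept 1: Model V is ranked higher on 2+3+3 = 8 ballots, Concept 1 on 5. Model V wins 8–5.
Model V vs Cirrus: Model V preferred on 2+4 = 6 ballots; Cirrus wins 7–6.
Model V vs Bolt: 10 to 3, Model V.
Model V vs Model T: Model T, 8–5.
Model V beats Concept 1, Bolt; loses to Cirrus, Model T — 2 pairwise wins.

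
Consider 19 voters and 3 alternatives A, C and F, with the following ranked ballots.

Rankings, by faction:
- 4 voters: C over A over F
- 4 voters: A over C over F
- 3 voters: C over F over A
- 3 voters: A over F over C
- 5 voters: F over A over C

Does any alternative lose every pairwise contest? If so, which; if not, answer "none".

Pairwise majorities:
A vs C: 12 to 7, A.
A vs F: A is ranked higher on 4+4+3 = 11 ballots, F on 8. A wins 11–8.
C vs F: C is ranked higher on 4+4+3 = 11 ballots, F on 8. C wins 11–8.
F loses to every other alternative — it is the Condorcet loser.

F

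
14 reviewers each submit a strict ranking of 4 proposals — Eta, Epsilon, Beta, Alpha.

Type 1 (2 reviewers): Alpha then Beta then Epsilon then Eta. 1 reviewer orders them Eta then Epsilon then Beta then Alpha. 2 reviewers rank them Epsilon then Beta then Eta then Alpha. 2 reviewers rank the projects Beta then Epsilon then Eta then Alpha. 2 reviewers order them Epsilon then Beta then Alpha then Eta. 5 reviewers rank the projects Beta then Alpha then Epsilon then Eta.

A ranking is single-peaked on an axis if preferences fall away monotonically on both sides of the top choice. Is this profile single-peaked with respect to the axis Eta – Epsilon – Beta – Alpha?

Axis positions: Eta=1, Epsilon=2, Beta=3, Alpha=4.
Type 1 (peak Alpha at position 4): ranking walks positions 4-3-2-1, expanding outward from the peak — single-peaked.
Type 2 (peak Eta at position 1): ranking walks positions 1-2-3-4, expanding outward from the peak — single-peaked.
Type 3 (peak Epsilon at position 2): ranking walks positions 2-3-1-4, expanding outward from the peak — single-peaked.
Type 4 (peak Beta at position 3): ranking walks positions 3-2-1-4, expanding outward from the peak — single-peaked.
Type 5 (peak Epsilon at position 2): ranking walks positions 2-3-4-1, expanding outward from the peak — single-peaked.
Type 6 (peak Beta at position 3): ranking walks positions 3-4-2-1, expanding outward from the peak — single-peaked.
Every ranking is single-peaked on this axis.

yes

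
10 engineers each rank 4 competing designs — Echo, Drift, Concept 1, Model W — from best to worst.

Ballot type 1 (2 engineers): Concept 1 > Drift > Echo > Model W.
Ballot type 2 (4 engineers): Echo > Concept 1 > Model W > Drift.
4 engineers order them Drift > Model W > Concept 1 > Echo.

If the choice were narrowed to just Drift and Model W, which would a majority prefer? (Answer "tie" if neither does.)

Ballots ranking Drift above Model W: 2 + 4 = 6.
Ballots ranking Model W above Drift: 10 − 6 = 4.
Drift wins the head-to-head 6–4.

Drift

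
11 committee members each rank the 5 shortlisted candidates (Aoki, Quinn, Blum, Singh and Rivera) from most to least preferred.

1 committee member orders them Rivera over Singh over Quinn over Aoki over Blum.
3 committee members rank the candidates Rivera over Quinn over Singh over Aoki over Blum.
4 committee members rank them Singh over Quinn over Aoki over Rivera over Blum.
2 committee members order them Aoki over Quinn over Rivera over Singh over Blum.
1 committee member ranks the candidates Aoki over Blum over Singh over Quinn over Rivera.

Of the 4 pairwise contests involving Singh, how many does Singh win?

3

Singh against each rival (11 committee members):
Singh vs Aoki: 8 to 3, Singh.
Singh vs Quinn: Singh wins 6–5.
Singh vs Blum: 1+3+4+2 = 10 for Singh, 1 for Blum — Singh by 10–1.
Singh vs Rivera: 4+1 = 5 for Singh, 6 for Rivera — Rivera by 6–5.
Singh beats Aoki, Quinn, Blum; loses to Rivera — 3 pairwise wins.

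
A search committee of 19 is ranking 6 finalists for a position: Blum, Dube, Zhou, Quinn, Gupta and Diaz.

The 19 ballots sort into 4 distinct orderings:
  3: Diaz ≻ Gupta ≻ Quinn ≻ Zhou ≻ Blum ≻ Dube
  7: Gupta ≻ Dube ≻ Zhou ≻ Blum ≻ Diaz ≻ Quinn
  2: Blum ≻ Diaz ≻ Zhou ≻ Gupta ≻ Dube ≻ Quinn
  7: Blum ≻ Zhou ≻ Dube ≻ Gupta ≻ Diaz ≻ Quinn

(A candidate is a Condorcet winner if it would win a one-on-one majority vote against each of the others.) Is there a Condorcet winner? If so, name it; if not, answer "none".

Gupta

Head-to-head results (19 committee members):
Blum vs Dube: 12 to 7, Blum.
Blum vs Zhou: Blum is ranked higher on 2+7 = 9 ballots, Zhou on 10. Zhou wins 10–9.
Blum vs Quinn: 16 to 3, Blum.
Blum vs Gupta: Blum preferred on 2+7 = 9 ballots; Gupta wins 10–9.
Blum vs Diaz: 7+2+7 = 16 for Blum, 3 for Diaz — Blum by 16–3.
Dube vs Zhou: 7 to 12, Zhou.
Dube vs Quinn: Dube is ranked higher on 7+2+7 = 16 ballots, Quinn on 3. Dube wins 16–3.
Dube vs Gupta: Dube is ranked higher on 7 ballots, Gupta on 12. Gupta wins 12–7.
Dube vs Diaz: Dube preferred on 7+7 = 14 ballots; Dube wins 14–5.
Zhou vs Quinn: Zhou preferred on 7+2+7 = 16 ballots; Zhou wins 16–3.
Zhou vs Gupta: Zhou is ranked higher on 2+7 = 9 ballots, Gupta on 10. Gupta wins 10–9.
Zhou vs Diaz: Zhou is ranked higher on 7+7 = 14 ballots, Diaz on 5. Zhou wins 14–5.
Quinn vs Gupta: Quinn is ranked higher on 0 ballots, Gupta on 19. Gupta wins 19–0.
Quinn vs Diaz: Quinn is ranked higher on 0 ballots, Diaz on 19. Diaz wins 19–0.
Gupta vs Diaz: Gupta preferred on 7+7 = 14 ballots; Gupta wins 14–5.
Gupta wins every pairwise contest, so Gupta is the Condorcet winner.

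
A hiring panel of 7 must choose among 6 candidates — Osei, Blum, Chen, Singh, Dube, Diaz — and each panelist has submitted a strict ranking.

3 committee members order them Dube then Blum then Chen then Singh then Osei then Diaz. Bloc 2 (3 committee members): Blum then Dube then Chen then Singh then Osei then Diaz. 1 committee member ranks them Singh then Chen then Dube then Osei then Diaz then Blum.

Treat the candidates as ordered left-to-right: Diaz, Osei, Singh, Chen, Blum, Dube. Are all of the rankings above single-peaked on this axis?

no

Axis positions: Diaz=1, Osei=2, Singh=3, Chen=4, Blum=5, Dube=6.
Bloc 1 (peak Dube at position 6): ranking walks positions 6-5-4-3-2-1, expanding outward from the peak — single-peaked.
Bloc 2 (peak Blum at position 5): ranking walks positions 5-6-4-3-2-1, expanding outward from the peak — single-peaked.
Bloc 3: ranking walks positions 3-4-6-2-1-5; Dube is ranked above Blum even though Blum lies between Dube and the peak Singh on the axis — preferences dip and rise again. Not single-peaked.
Bloc 3 violates single-peakedness, so the profile is not single-peaked on this axis.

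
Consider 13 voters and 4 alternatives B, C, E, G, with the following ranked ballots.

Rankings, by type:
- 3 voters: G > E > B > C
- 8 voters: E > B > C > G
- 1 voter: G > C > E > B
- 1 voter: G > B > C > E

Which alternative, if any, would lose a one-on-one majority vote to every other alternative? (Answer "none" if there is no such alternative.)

Head-to-head results (13 voters):
B–C: B 12–1.
B vs E: E wins 12–1.
B vs G: B is ranked higher on 8 ballots, G on 5. B wins 8–5.
C vs E: 2 to 11, E.
C vs G: C wins 8–5.
E vs G: E wins 8–5.
G is beaten in every head-to-head and is the Condorcet loser.

G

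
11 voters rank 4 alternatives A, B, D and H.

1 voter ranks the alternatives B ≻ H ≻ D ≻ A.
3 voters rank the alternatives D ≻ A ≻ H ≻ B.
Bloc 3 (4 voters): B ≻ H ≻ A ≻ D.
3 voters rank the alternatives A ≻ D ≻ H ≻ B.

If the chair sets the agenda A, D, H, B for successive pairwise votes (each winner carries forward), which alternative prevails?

Round 1: A vs D — 7–4, A advances.
Round 2: A vs H — 6–5, A advances.
Round 3: A vs B — 6–5, A advances.
A survives the agenda.

A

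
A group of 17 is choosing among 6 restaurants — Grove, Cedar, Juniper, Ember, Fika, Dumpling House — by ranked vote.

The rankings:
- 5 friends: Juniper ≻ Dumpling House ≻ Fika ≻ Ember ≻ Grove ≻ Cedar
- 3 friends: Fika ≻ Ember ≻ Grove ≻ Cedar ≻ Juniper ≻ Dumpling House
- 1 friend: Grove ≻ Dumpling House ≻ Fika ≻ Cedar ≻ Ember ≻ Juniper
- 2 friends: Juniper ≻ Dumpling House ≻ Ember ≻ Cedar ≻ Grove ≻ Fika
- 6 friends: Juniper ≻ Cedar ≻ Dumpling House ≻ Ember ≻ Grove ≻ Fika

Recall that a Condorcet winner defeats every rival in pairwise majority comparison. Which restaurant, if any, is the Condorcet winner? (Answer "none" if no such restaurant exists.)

Check each pair by majority over 17 ballots:
Grove vs Cedar: Grove preferred on 5+3+1 = 9 ballots; Grove wins 9–8.
Grove vs Juniper: Grove is ranked higher on 3+1 = 4 ballots, Juniper on 13. Juniper wins 13–4.
Grove vs Ember: 1 to 16, Ember.
Grove vs Fika: Grove preferred on 1+2+6 = 9 ballots; Grove wins 9–8.
Grove vs Dumpling House: 4 to 13, Dumpling House.
Cedar vs Juniper: Cedar preferred on 3+1 = 4 ballots; Juniper wins 13–4.
Cedar vs Ember: Cedar preferred on 1+6 = 7 ballots; Ember wins 10–7.
Cedar vs Fika: Cedar is ranked higher on 2+6 = 8 ballots, Fika on 9. Fika wins 9–8.
Cedar vs Dumpling House: Cedar is ranked higher on 3+6 = 9 ballots, Dumpling House on 8. Cedar wins 9–8.
Juniper vs Ember: 5+2+6 = 13 for Juniper, 4 for Ember — Juniper by 13–4.
Juniper vs Fika: Juniper preferred on 5+2+6 = 13 ballots; Juniper wins 13–4.
Juniper vs Dumpling House: 16 to 1, Juniper.
Ember vs Fika: Ember preferred on 2+6 = 8 ballots; Fika wins 9–8.
Ember vs Dumpling House: Ember preferred on 3 ballots; Dumpling House wins 14–3.
Fika vs Dumpling House: 3 for Fika, 14 for Dumpling House — Dumpling House by 14–3.
Only Juniper has no losses; Juniper is the Condorcet winner.

Juniper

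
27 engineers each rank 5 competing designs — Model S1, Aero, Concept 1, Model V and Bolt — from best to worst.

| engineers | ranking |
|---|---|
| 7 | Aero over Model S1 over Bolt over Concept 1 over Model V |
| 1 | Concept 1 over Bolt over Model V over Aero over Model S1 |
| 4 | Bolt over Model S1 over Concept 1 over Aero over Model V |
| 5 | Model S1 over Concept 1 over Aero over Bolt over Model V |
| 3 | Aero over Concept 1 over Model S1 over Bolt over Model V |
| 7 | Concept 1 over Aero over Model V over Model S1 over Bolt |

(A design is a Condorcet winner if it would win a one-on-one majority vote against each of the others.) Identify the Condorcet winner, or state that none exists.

Pairwise majorities:
Model S1 vs Aero: 4+5 = 9 for Model S1, 18 for Aero — Aero by 18–9.
Model S1 vs Concept 1: 7+4+5 = 16 for Model S1, 11 for Concept 1 — Model S1 by 16–11.
Model S1–Model V: Model S1 19–8.
Model S1 vs Bolt: Model S1 is ranked higher on 7+5+3+7 = 22 ballots, Bolt on 5. Model S1 wins 22–5.
Aero vs Concept 1: Aero is ranked higher on 7+3 = 10 ballots, Concept 1 on 17. Concept 1 wins 17–10.
Aero vs Model V: 7+4+5+3+7 = 26 for Aero, 1 for Model V — Aero by 26–1.
Aero vs Bolt: Aero wins 22–5.
Concept 1 vs Model V: Concept 1 preferred on 7+1+4+5+3+7 = 27 ballots; Concept 1 wins 27–0.
Concept 1 vs Bolt: Concept 1 preferred on 1+5+3+7 = 16 ballots; Concept 1 wins 16–11.
Model V–Bolt: Bolt 20–7.
Every design loses at least once (Model S1 loses to Aero; Aero loses to Concept 1; Concept 1 loses to Model S1; Model V loses to Model S1; Bolt loses to Model S1). The majority relation contains the cycle Model S1 beats Concept 1 beats Aero beats Model S1, so there is no Condorcet winner.

none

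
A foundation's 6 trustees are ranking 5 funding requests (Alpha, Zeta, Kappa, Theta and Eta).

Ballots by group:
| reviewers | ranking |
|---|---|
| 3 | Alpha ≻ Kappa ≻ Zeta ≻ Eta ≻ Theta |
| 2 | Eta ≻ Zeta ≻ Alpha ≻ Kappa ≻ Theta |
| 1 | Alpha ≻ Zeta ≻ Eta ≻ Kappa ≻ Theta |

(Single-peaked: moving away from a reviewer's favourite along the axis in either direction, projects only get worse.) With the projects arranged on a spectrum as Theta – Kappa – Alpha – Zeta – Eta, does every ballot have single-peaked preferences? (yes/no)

yes

Axis positions: Theta=1, Kappa=2, Alpha=3, Zeta=4, Eta=5.
Group 1 (peak Alpha at position 3): ranking walks positions 3-2-4-5-1, expanding outward from the peak — single-peaked.
Group 2 (peak Eta at position 5): ranking walks positions 5-4-3-2-1, expanding outward from the peak — single-peaked.
Group 3 (peak Alpha at position 3): ranking walks positions 3-4-5-2-1, expanding outward from the peak — single-peaked.
Every ranking is single-peaked on this axis.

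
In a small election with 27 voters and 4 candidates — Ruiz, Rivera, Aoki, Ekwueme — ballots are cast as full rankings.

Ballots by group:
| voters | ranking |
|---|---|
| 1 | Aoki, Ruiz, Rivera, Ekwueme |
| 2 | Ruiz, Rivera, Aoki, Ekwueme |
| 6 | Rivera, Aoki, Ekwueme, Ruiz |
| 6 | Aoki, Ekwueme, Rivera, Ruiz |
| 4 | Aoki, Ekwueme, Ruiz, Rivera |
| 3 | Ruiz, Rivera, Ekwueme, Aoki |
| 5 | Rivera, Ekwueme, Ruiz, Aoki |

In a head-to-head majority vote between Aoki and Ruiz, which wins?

Ballots ranking Aoki above Ruiz: 1 + 6 + 6 + 4 = 17.
Ballots ranking Ruiz above Aoki: 27 − 17 = 10.
Aoki wins the head-to-head 17–10.

Aoki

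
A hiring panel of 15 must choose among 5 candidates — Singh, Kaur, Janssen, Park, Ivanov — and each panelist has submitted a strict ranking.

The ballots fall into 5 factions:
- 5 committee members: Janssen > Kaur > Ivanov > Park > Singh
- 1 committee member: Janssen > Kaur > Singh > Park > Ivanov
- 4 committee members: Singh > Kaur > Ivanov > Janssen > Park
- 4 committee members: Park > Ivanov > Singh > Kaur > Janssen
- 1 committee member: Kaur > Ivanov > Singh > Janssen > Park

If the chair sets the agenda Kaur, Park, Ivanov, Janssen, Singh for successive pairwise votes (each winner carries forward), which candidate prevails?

Singh

Round 1: Kaur vs Park — 11–4, Kaur advances.
Round 2: Kaur vs Ivanov — 11–4, Kaur advances.
Round 3: Kaur vs Janssen — 9–6, Kaur advances.
Round 4: Kaur vs Singh — 7–8, Singh advances.
Singh survives the agenda.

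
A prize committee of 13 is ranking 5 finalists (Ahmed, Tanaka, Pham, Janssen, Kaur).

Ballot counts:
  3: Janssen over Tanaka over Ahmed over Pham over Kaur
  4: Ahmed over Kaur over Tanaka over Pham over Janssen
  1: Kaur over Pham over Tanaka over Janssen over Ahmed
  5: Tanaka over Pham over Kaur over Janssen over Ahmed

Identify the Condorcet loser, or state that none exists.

none

Head-to-head results (13 jurors):
Ahmed vs Tanaka: Tanaka, 9–4.
Ahmed vs Pham: Ahmed preferred on 3+4 = 7 ballots; Ahmed wins 7–6.
Ahmed vs Janssen: Ahmed preferred on 4 ballots; Janssen wins 9–4.
Ahmed–Kaur: Ahmed 7–6.
Tanaka vs Pham: Tanaka is ranked higher on 3+4+5 = 12 ballots, Pham on 1. Tanaka wins 12–1.
Tanaka vs Janssen: Tanaka is ranked higher on 4+1+5 = 10 ballots, Janssen on 3. Tanaka wins 10–3.
Tanaka vs Kaur: 3+5 = 8 for Tanaka, 5 for Kaur — Tanaka by 8–5.
Pham–Janssen: Pham 10–3.
Pham vs Kaur: 8 to 5, Pham.
Janssen vs Kaur: 3 for Janssen, 10 for Kaur — Kaur by 10–3.
Every nominee wins at least one matchup (Ahmed beats Pham; Tanaka beats Ahmed; Pham beats Janssen; Janssen beats Ahmed; Kaur beats Janssen), so there is no Condorcet loser.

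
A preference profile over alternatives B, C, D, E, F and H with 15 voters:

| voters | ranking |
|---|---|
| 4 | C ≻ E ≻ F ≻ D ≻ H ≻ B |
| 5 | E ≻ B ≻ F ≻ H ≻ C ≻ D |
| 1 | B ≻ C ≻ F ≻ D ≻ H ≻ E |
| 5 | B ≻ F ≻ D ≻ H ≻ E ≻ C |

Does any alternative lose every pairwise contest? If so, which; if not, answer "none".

Pairwise majorities:
B vs C: B wins 11–4.
B vs D: B is ranked higher on 5+1+5 = 11 ballots, D on 4. B wins 11–4.
B vs E: B is ranked higher on 1+5 = 6 ballots, E on 9. E wins 9–6.
B vs F: B wins 11–4.
B vs H: B preferred on 5+1+5 = 11 ballots; B wins 11–4.
C vs D: C is ranked higher on 4+5+1 = 10 ballots, D on 5. C wins 10–5.
C–E: E 10–5.
C vs F: F, 10–5.
C vs H: H, 10–5.
D vs E: D is ranked higher on 1+5 = 6 ballots, E on 9. E wins 9–6.
D vs F: F, 15–0.
D vs H: D is ranked higher on 4+1+5 = 10 ballots, H on 5. D wins 10–5.
E vs F: E, 9–6.
E–H: E 9–6.
F vs H: F wins 15–0.
No alternative is winless: B beats C; C beats D; D beats H; E beats B; F beats C; H beats C. There is no Condorcet loser.

none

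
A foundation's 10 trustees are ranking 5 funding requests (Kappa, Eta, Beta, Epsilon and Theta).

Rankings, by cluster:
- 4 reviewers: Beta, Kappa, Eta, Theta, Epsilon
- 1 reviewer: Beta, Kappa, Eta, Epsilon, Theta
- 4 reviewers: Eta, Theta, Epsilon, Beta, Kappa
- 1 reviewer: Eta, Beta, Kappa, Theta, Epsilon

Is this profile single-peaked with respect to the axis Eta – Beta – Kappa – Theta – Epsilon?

no

Axis positions: Eta=1, Beta=2, Kappa=3, Theta=4, Epsilon=5.
Cluster 1 (peak Beta at position 2): ranking walks positions 2-3-1-4-5, expanding outward from the peak — single-peaked.
Cluster 2: ranking walks positions 2-3-1-5-4; Epsilon is ranked above Theta even though Theta lies between Epsilon and the peak Beta on the axis — preferences dip and rise again. Not single-peaked.
Cluster 3: ranking walks positions 1-4-5-2-3; Theta is ranked above Beta even though Beta lies between Theta and the peak Eta on the axis — preferences dip and rise again. Not single-peaked.
Cluster 4 (peak Eta at position 1): ranking walks positions 1-2-3-4-5, expanding outward from the peak — single-peaked.
Cluster 2 violates single-peakedness, so the profile is not single-peaked on this axis.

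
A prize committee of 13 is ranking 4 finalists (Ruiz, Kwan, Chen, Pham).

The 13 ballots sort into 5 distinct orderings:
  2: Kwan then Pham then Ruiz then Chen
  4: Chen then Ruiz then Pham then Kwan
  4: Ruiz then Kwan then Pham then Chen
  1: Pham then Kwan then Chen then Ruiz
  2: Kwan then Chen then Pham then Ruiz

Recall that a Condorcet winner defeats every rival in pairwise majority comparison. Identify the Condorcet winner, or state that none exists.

none

Pairwise majorities:
Ruiz vs Kwan: Ruiz, 8–5.
Ruiz–Chen: Chen 7–6.
Ruiz vs Pham: Ruiz preferred on 4+4 = 8 ballots; Ruiz wins 8–5.
Kwan vs Chen: 2+4+1+2 = 9 for Kwan, 4 for Chen — Kwan by 9–4.
Kwan vs Pham: Kwan is ranked higher on 2+4+2 = 8 ballots, Pham on 5. Kwan wins 8–5.
Chen vs Pham: Pham wins 7–6.
Every nominee loses at least once (Ruiz loses to Chen; Kwan loses to Ruiz; Chen loses to Kwan; Pham loses to Ruiz). The majority relation contains the cycle Ruiz → Kwan → Chen → Ruiz, so there is no Condorcet winner.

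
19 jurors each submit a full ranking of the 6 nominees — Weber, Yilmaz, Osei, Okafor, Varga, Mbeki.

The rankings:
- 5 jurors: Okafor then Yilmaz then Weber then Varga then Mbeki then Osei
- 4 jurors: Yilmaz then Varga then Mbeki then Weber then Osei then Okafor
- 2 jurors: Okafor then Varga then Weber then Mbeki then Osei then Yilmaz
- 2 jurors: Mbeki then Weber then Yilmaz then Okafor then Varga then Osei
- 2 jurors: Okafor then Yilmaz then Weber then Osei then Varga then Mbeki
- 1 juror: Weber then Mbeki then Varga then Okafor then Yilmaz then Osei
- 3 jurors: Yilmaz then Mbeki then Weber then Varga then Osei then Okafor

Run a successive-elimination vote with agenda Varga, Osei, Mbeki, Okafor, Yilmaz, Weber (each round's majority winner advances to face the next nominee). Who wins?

Weber

Round 1: Varga vs Osei — 17–2, Varga advances.
Round 2: Varga vs Mbeki — 13–6, Varga advances.
Round 3: Varga vs Okafor — 8–11, Okafor advances.
Round 4: Okafor vs Yilmaz — 10–9, Okafor advances.
Round 5: Okafor vs Weber — 9–10, Weber advances.
The agenda winner is Weber.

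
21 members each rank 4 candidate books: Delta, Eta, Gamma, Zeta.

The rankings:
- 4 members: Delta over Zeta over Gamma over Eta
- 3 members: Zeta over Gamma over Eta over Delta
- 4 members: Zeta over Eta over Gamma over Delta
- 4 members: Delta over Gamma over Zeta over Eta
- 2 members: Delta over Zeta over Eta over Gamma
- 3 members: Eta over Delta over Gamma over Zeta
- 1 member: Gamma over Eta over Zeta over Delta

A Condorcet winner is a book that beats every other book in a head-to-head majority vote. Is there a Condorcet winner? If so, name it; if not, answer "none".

Pairwise majorities:
Delta vs Eta: 10 to 11, Eta.
Delta vs Gamma: 13 to 8, Delta.
Delta vs Zeta: 13 to 8, Delta.
Eta vs Gamma: Eta is ranked higher on 4+2+3 = 9 ballots, Gamma on 12. Gamma wins 12–9.
Eta vs Zeta: Eta preferred on 3+1 = 4 ballots; Zeta wins 17–4.
Gamma vs Zeta: 4+3+1 = 8 for Gamma, 13 for Zeta — Zeta by 13–8.
Every book loses at least once (Delta loses to Eta; Eta loses to Gamma; Gamma loses to Delta; Zeta loses to Delta). The majority relation contains the cycle Delta beats Gamma beats Eta beats Delta, so there is no Condorcet winner.

none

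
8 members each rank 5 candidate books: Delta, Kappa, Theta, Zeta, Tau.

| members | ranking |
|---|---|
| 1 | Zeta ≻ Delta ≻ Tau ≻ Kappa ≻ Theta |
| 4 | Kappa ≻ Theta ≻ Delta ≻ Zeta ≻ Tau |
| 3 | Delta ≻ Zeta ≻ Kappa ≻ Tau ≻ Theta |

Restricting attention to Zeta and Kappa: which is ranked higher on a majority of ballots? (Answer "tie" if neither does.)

Ballots ranking Zeta above Kappa: 1 + 3 = 4.
Ballots ranking Kappa above Zeta: 8 − 4 = 4.
4–4: the pair ties.

tie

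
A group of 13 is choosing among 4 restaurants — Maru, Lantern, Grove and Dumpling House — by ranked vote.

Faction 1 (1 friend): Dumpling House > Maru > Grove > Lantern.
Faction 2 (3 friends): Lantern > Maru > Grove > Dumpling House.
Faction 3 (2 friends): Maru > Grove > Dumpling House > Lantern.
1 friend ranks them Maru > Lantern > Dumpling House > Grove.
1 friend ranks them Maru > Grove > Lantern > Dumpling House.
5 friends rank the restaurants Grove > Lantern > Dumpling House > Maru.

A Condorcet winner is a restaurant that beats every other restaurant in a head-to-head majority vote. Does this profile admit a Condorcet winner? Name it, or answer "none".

Check each pair by majority over 13 ballots:
Maru vs Lantern: 5 to 8, Lantern.
Maru vs Grove: Maru is ranked higher on 1+3+2+1+1 = 8 ballots, Grove on 5. Maru wins 8–5.
Maru vs Dumpling House: 3+2+1+1 = 7 for Maru, 6 for Dumpling House — Maru by 7–6.
Lantern vs Grove: 3+1 = 4 for Lantern, 9 for Grove — Grove by 9–4.
Lantern vs Dumpling House: Lantern preferred on 3+1+1+5 = 10 ballots; Lantern wins 10–3.
Grove vs Dumpling House: 11 to 2, Grove.
Every restaurant loses at least once (Maru loses to Lantern; Lantern loses to Grove; Grove loses to Maru; Dumpling House loses to Maru). The majority relation contains the cycle Maru beats Grove beats Lantern beats Maru, so there is no Condorcet winner.

none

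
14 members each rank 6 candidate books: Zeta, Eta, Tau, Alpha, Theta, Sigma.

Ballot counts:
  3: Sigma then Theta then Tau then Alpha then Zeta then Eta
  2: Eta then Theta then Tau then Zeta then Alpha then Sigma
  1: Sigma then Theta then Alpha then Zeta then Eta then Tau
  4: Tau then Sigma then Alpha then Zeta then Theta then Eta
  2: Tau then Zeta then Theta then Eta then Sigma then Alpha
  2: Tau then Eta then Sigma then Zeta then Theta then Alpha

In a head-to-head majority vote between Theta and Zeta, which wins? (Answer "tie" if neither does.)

Zeta

Ballots ranking Theta above Zeta: 3 + 2 + 1 = 6.
Ballots ranking Zeta above Theta: 14 − 6 = 8.
Zeta wins the head-to-head 8–6.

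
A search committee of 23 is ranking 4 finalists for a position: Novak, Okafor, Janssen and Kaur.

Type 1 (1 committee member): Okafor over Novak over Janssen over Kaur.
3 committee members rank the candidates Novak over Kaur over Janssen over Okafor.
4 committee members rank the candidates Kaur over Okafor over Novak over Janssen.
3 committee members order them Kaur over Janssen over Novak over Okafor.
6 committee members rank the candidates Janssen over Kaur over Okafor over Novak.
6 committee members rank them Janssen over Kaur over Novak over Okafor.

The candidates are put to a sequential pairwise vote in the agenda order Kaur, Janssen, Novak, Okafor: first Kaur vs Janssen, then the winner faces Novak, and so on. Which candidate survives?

Janssen

Round 1: Kaur vs Janssen — 10–13, Janssen advances.
Round 2: Janssen vs Novak — 15–8, Janssen advances.
Round 3: Janssen vs Okafor — 18–5, Janssen advances.
The agenda winner is Janssen.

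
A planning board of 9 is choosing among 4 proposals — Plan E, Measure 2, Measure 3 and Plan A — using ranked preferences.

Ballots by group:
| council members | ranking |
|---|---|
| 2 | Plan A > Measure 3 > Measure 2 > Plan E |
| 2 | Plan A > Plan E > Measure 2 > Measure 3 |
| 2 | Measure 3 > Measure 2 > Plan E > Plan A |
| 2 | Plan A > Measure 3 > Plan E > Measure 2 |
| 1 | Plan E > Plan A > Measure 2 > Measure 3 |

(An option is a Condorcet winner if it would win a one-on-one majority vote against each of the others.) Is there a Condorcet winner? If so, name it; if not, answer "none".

Plan A

Pairwise majorities:
Plan E vs Measure 2: Plan E is ranked higher on 2+2+1 = 5 ballots, Measure 2 on 4. Plan E wins 5–4.
Plan E vs Measure 3: Plan E is ranked higher on 2+1 = 3 ballots, Measure 3 on 6. Measure 3 wins 6–3.
Plan E vs Plan A: Plan E is ranked higher on 2+1 = 3 ballots, Plan A on 6. Plan A wins 6–3.
Measure 2 vs Measure 3: Measure 2 is ranked higher on 2+1 = 3 ballots, Measure 3 on 6. Measure 3 wins 6–3.
Measure 2 vs Plan A: 2 for Measure 2, 7 for Plan A — Plan A by 7–2.
Measure 3 vs Plan A: Measure 3 preferred on 2 ballots; Plan A wins 7–2.
Plan A defeats every rival head-to-head and is the Condorcet winner.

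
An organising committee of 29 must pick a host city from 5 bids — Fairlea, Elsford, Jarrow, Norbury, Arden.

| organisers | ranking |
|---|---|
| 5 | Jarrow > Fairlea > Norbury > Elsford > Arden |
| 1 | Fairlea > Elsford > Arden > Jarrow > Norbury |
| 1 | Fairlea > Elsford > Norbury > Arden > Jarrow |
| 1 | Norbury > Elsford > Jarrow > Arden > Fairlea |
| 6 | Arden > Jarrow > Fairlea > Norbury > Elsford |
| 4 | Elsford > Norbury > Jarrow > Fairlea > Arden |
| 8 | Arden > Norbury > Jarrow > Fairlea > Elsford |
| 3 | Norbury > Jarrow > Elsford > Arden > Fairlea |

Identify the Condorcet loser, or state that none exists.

Head-to-head results (29 organisers):
Fairlea–Elsford: Fairlea 21–8.
Fairlea vs Jarrow: Fairlea is ranked higher on 1+1 = 2 ballots, Jarrow on 27. Jarrow wins 27–2.
Fairlea vs Norbury: Norbury, 16–13.
Fairlea vs Arden: Fairlea preferred on 5+1+1+4 = 11 ballots; Arden wins 18–11.
Elsford vs Jarrow: Jarrow, 22–7.
Elsford vs Norbury: Elsford is ranked higher on 1+1+4 = 6 ballots, Norbury on 23. Norbury wins 23–6.
Elsford vs Arden: 5+1+1+1+4+3 = 15 for Elsford, 14 for Arden — Elsford by 15–14.
Jarrow vs Norbury: Jarrow is ranked higher on 5+1+6 = 12 ballots, Norbury on 17. Norbury wins 17–12.
Jarrow vs Arden: Jarrow is ranked higher on 5+1+4+3 = 13 ballots, Arden on 16. Arden wins 16–13.
Norbury–Arden: Arden 15–14.
Each city has at least one pairwise win (Fairlea beats Elsford; Elsford beats Arden; Jarrow beats Fairlea; Norbury beats Fairlea; Arden beats Fairlea) — no Condorcet loser.

none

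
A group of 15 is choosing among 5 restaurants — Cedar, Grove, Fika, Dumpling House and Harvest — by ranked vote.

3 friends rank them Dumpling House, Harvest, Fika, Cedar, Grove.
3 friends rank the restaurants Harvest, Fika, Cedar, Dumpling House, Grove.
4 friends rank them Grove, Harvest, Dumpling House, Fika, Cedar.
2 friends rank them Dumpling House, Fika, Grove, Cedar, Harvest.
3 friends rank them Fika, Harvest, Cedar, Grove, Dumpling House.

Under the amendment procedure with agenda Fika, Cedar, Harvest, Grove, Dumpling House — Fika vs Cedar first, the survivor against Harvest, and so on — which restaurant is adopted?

Round 1: Fika vs Cedar — 15–0, Fika advances.
Round 2: Fika vs Harvest — 5–10, Harvest advances.
Round 3: Harvest vs Grove — 9–6, Harvest advances.
Round 4: Harvest vs Dumpling House — 10–5, Harvest advances.
The agenda winner is Harvest.

Harvest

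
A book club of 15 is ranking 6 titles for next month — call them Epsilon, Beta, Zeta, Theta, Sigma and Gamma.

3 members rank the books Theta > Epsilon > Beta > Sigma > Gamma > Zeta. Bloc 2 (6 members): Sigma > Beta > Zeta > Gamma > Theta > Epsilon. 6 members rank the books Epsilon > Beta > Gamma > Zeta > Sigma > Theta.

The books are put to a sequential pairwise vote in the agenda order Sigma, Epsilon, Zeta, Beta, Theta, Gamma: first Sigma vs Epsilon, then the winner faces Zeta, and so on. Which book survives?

Gamma

Round 1: Sigma vs Epsilon — 6–9, Epsilon advances.
Round 2: Epsilon vs Zeta — 9–6, Epsilon advances.
Round 3: Epsilon vs Beta — 9–6, Epsilon advances.
Round 4: Epsilon vs Theta — 6–9, Theta advances.
Round 5: Theta vs Gamma — 3–12, Gamma advances.
The agenda winner is Gamma.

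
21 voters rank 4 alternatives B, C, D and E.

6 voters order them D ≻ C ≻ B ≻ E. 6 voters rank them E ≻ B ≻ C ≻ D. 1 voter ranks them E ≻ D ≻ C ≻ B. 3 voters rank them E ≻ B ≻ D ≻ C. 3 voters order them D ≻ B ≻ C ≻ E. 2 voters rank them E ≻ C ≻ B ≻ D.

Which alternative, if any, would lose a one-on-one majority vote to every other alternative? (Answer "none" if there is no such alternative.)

Head-to-head results (21 voters):
B vs C: 6+3+3 = 12 for B, 9 for C — B by 12–9.
B–D: B 11–10.
B vs E: E wins 12–9.
C vs D: 6+2 = 8 for C, 13 for D — D by 13–8.
C vs E: C preferred on 6+3 = 9 ballots; E wins 12–9.
D vs E: 9 to 12, E.
C is beaten in every head-to-head and is the Condorcet loser.

C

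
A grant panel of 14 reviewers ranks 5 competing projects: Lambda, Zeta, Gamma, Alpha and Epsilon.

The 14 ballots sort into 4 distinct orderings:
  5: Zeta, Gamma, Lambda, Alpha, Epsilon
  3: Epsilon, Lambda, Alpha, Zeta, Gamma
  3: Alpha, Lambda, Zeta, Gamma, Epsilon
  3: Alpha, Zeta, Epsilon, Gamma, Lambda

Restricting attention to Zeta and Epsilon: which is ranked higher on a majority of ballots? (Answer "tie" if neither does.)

Zeta

Ballots ranking Zeta above Epsilon: 5 + 3 + 3 = 11.
Ballots ranking Epsilon above Zeta: 14 − 11 = 3.
Zeta wins the head-to-head 11–3.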